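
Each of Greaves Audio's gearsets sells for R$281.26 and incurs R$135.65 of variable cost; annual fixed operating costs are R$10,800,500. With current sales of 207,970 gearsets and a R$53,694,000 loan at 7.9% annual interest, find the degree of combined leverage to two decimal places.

1.99

Total contribution margin = 207,970 × R$145.61 = R$30,282,511.70.
Operating income = contribution − fixed costs = R$30,282,511.70 − R$10,800,500 = R$19,482,011.70. Interest = R$4,241,826.00.
DOL = R$30,282,511.70 ÷ R$19,482,011.70 = 1.5544; DFL = R$19,482,011.70 ÷ R$15,240,185.70 = 1.2783.
DCL = DOL × DFL = 1.5544 × 1.2783 = 1.9870.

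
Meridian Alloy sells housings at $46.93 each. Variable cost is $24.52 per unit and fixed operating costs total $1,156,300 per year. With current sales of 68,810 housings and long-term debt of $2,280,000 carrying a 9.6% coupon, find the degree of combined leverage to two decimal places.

Contribution at this volume is 68,810 × $22.41 = $1,542,032.10.
Operating income = contribution − fixed costs = $1,542,032.10 − $1,156,300 = $385,732.10. Interest = $218,880.00.
DOL = $1,542,032.10 ÷ $385,732.10 = 3.9977; DFL = $385,732.10 ÷ $166,852.10 = 2.3118.
DCL = DOL × DFL = 3.9977 × 2.3118 = 9.2419.

9.24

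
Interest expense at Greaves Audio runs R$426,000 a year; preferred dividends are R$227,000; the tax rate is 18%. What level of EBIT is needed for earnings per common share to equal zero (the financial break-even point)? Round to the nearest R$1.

R$702,829

Preferred dividends are paid after tax, so their pre-tax equivalent is R$227,000 ÷ (1 − 0.18) = R$276,829.27.
EPS = 0 when EBIT covers interest plus the pre-tax preferred burden: R$426,000 + R$276,829.27 = R$702,829.27.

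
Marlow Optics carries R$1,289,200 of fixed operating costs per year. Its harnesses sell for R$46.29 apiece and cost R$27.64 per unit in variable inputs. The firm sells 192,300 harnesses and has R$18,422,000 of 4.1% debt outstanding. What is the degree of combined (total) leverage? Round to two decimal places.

Total contribution margin = 192,300 × R$18.65 = R$3,586,395.00.
EBIT = R$3,586,395.00 − R$1,289,200 = R$2,297,195.00. Interest = R$755,302.00, so EBIT − I = R$1,541,893.00.
DCL = contribution ÷ (EBIT − I) = R$3,586,395.00 ÷ R$1,541,893.00 = 2.3260.

2.33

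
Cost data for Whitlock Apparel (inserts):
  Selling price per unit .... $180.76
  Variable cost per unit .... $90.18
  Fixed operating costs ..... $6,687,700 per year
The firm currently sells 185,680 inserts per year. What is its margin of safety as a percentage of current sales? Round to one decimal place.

60.2%

Unit CM = price − variable cost = $180.76 − $90.18 = $90.58. Break-even units = $6,687,700 ÷ $90.58 = 73,831.97; break-even revenue = 73,831.97 × $180.76 = $13,345,867.21.
Actual sales revenue = 185,680 × $180.76 = $33,563,516.80.
Margin of safety = ($33,563,516.80 − $13,345,867.21) ÷ $33,563,516.80 = 60.2%.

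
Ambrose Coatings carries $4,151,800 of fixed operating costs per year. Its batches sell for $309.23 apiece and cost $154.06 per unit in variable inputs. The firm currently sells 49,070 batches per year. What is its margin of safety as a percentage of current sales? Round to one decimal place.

Contribution margin per unit = $309.23 − $154.06 = $155.17. Break-even units = $4,151,800 ÷ $155.17 = 26,756.46; break-even revenue = 26,756.46 × $309.23 = $8,273,900.33.
Actual sales revenue = 49,070 × $309.23 = $15,173,916.10.
Margin of safety = ($15,173,916.10 − $8,273,900.33) ÷ $15,173,916.10 = 45.5%.

45.5%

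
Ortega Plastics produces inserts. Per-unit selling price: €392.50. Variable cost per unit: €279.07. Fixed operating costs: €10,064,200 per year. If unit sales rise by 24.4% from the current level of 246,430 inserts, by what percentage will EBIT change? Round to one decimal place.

+38.1%

Contribution at this volume is 246,430 × €113.43 = €27,952,554.90.
EBIT = €27,952,554.90 − €10,064,200 = €17,888,354.90.
Degree of operating leverage = €27,952,554.90 / €17,888,354.90 = 1.5626.
%ΔEBIT = DOL × %ΔSales = 1.5626 × +24.4% = +38.1%.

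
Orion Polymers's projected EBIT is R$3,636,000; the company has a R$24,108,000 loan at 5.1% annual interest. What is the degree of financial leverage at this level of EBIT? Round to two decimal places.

1.51

Interest = R$1,229,508.00.
Degree of financial leverage = EBIT / (EBIT − interest) = R$3,636,000 / R$2,406,492.00 = 1.5109.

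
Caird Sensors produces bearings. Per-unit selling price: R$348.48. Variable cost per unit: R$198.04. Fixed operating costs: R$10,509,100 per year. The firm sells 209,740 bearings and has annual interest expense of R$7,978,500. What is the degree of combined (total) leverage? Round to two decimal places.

2.41

Contribution at this volume is 209,740 × R$150.44 = R$31,553,285.60.
Operating income = contribution − fixed costs = R$31,553,285.60 − R$10,509,100 = R$21,044,185.60. Interest = R$7,978,500.00.
DOL = R$31,553,285.60 ÷ R$21,044,185.60 = 1.4994; DFL = R$21,044,185.60 ÷ R$13,065,685.60 = 1.6106.
DCL = DOL × DFL = 1.4994 × 1.6106 = 2.4149.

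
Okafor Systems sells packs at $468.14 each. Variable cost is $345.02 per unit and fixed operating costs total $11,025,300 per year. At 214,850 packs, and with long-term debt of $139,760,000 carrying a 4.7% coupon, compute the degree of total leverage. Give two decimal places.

2.99

Total contribution margin = 214,850 × $123.12 = $26,452,332.00.
Subtracting fixed costs: EBIT = $26,452,332.00 − $11,025,300 = $15,427,032.00. Interest = $6,568,720.00.
DOL = $26,452,332.00 ÷ $15,427,032.00 = 1.7147; DFL = $15,427,032.00 ÷ $8,858,312.00 = 1.7415.
DCL = DOL × DFL = 1.7147 × 1.7415 = 2.9862.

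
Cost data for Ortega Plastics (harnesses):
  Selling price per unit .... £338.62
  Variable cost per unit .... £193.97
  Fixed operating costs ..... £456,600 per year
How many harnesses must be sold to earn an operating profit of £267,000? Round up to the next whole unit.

5,003 harnesses

Unit CM = price − variable cost = £338.62 − £193.97 = £144.65.
Required volume = (fixed costs + target profit) ÷ CM = (£456,600 + £267,000) ÷ £144.65 = 5,002.42, so 5,003 harnesses.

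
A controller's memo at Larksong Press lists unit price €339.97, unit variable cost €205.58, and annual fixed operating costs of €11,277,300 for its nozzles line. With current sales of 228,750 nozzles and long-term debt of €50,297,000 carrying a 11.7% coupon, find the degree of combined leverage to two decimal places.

2.26

At 228,750 units, contribution = 228,750 × €134.39 = €30,741,712.50.
Operating income = contribution − fixed costs = €30,741,712.50 − €11,277,300 = €19,464,412.50. Interest = €5,884,749.00, so EBIT − I = €13,579,663.50.
DCL = contribution ÷ (EBIT − I) = €30,741,712.50 ÷ €13,579,663.50 = 2.2638.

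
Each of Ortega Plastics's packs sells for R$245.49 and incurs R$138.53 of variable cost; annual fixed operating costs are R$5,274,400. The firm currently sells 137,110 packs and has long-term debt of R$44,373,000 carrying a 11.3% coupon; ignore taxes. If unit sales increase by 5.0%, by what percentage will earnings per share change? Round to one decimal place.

Total contribution margin = 137,110 × R$106.96 = R$14,665,285.60.
EBIT = R$14,665,285.60 − R$5,274,400 = R$9,390,885.60.
Interest = R$5,014,149.00, so EBIT − I = R$4,376,736.60.
DCL = total CM / (EBIT − I) = R$14,665,285.60 / R$4,376,736.60 = 3.3507.
%ΔEPS = DCL × %ΔSales = 3.3507 × +5.0% = +16.8%.

+16.8%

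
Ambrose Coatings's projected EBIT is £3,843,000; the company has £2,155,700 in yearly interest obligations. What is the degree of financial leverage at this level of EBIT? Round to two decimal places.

Interest = £2,155,700.00.
Degree of financial leverage = EBIT / (EBIT − interest) = £3,843,000 / £1,687,300.00 = 2.2776.

2.28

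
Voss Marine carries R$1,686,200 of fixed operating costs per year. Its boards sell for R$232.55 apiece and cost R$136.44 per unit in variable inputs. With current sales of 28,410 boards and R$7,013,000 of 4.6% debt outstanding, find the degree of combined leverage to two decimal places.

3.78

Total contribution margin = 28,410 × R$96.11 = R$2,730,485.10.
Subtracting fixed costs: EBIT = R$2,730,485.10 − R$1,686,200 = R$1,044,285.10. Interest = R$322,598.00.
DOL = R$2,730,485.10 ÷ R$1,044,285.10 = 2.6147; DFL = R$1,044,285.10 ÷ R$721,687.10 = 1.4470.
DCL = DOL × DFL = 2.6147 × 1.4470 = 3.7835.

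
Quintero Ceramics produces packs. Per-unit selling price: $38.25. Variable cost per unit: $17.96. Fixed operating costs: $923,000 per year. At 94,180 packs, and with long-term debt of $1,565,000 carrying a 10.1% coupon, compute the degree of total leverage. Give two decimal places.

2.30

Total contribution margin = 94,180 × $20.29 = $1,910,912.20.
EBIT = $1,910,912.20 − $923,000 = $987,912.20. Interest = $158,065.00, so EBIT − I = $829,847.20.
DCL = contribution ÷ (EBIT − I) = $1,910,912.20 ÷ $829,847.20 = 2.3027.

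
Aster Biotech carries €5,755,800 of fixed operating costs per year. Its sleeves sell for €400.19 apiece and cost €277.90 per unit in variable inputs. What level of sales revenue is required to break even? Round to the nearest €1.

€18,835,666

Contribution margin per unit = €400.19 − €277.90 = €122.29, a CM ratio of €122.29 ÷ €400.19 = 0.3056.
Break-even sales = FC ÷ CM ratio = €5,755,800 × €400.19 / €122.29 = €18,835,666.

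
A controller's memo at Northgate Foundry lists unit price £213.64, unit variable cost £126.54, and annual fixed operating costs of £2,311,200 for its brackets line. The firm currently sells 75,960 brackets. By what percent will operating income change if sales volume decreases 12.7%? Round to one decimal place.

At 75,960 units, contribution = 75,960 × £87.10 = £6,616,116.00.
EBIT = £6,616,116.00 − £2,311,200 = £4,304,916.00.
So DOL = total CM / EBIT = £6,616,116.00 / £4,304,916.00 = 1.5369.
%ΔEBIT = DOL × %ΔSales = 1.5369 × -12.7% = -19.5%.

-19.5%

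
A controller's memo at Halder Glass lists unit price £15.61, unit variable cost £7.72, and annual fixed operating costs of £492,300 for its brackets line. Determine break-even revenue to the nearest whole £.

£973,993

CM per unit = £15.61 − £7.72 = £7.89; CM ratio = £7.89 / £15.61 = 0.5054.
Break-even sales = FC ÷ CM ratio = £492,300 × £15.61 / £7.89 = £973,993.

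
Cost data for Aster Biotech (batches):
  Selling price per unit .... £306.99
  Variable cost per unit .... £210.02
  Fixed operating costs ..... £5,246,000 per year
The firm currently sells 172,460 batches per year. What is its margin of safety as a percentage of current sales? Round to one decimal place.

Each unit contributes £306.99 − £210.02 = £96.97. Break-even units = £5,246,000 ÷ £96.97 = 54,099.21; break-even revenue = 54,099.21 × £306.99 = £16,607,915.23.
Current sales = 172,460 × £306.99 = £52,943,495.40.
Margin of safety = (£52,943,495.40 − £16,607,915.23) ÷ £52,943,495.40 = 68.6%.

68.6%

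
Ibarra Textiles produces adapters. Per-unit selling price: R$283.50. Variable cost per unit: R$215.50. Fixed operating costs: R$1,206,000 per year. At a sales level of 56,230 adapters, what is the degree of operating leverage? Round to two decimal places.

Total contribution margin = 56,230 × R$68.00 = R$3,823,640.00.
Operating income = contribution − fixed costs = R$3,823,640.00 − R$1,206,000 = R$2,617,640.00.
So DOL = total CM / EBIT = R$3,823,640.00 / R$2,617,640.00 = 1.4607.

1.46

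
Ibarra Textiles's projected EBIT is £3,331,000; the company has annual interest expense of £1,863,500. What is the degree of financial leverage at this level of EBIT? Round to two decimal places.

Interest = £1,863,500.00.
Degree of financial leverage = EBIT / (EBIT − interest) = £3,331,000 / £1,467,500.00 = 2.2698.

2.27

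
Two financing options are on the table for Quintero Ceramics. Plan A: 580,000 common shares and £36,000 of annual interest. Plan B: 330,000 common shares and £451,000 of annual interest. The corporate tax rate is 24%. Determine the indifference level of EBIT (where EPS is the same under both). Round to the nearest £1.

Set EPS_A = EPS_B: (EBIT − £36,000)(1 − 0.24) ÷ 580,000 = (EBIT − £451,000)(1 − 0.24) ÷ 330,000.
The (1 − t) factor cancels: (EBIT − 36,000) × 330,000 = (EBIT − 451,000) × 580,000.
EBIT × (580,000 − 330,000) = 451,000 × 580,000 − 36,000 × 330,000 = 249,700,000,000, so EBIT = 249,700,000,000 ÷ 250,000 = 998,800.00.

£998,800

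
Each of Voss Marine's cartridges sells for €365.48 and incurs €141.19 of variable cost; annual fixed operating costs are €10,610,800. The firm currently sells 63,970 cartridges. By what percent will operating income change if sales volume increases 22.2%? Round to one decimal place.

At 63,970 units, contribution = 63,970 × €224.29 = €14,347,831.30.
EBIT = €14,347,831.30 − €10,610,800 = €3,737,031.30.
So DOL = total CM / EBIT = €14,347,831.30 / €3,737,031.30 = 3.8394.
Operating income changes by 3.8394 × +22.2% = +85.2%.

+85.2%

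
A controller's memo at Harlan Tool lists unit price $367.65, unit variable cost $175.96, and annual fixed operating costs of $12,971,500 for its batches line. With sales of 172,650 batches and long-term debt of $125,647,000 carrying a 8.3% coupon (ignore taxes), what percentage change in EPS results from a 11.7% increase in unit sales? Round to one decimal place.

Total contribution margin = 172,650 × $191.69 = $33,095,278.50.
Operating income = contribution − fixed costs = $33,095,278.50 − $12,971,500 = $20,123,778.50.
After interest of $10,428,701.00, pre-tax earnings = $9,695,077.50.
Degree of combined leverage = contribution ÷ (EBIT − I) = $33,095,278.50 ÷ $9,695,077.50 = 3.4136.
%ΔEPS = DCL × %ΔSales = 3.4136 × +11.7% = +39.9%.

+39.9%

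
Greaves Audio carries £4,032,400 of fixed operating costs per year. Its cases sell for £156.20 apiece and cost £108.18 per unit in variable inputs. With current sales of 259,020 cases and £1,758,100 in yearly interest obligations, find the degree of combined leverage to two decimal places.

At 259,020 units, contribution = 259,020 × £48.02 = £12,438,140.40.
Subtracting fixed costs: EBIT = £12,438,140.40 − £4,032,400 = £8,405,740.40. Interest = £1,758,100.00.
DOL = £12,438,140.40 ÷ £8,405,740.40 = 1.4797; DFL = £8,405,740.40 ÷ £6,647,640.40 = 1.2645.
Combined leverage = 1.4797 × 1.2645 = 1.8711.

1.87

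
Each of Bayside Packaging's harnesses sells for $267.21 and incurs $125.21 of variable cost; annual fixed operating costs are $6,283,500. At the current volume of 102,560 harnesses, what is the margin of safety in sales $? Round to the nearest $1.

Each unit contributes $267.21 − $125.21 = $142.00. Break-even units = $6,283,500 ÷ $142.00 = 44,250.00; break-even revenue = 44,250.00 × $267.21 = $11,824,042.50.
Current sales = 102,560 × $267.21 = $27,405,057.60.
Margin of safety = $27,405,057.60 − $11,824,042.50 = $15,581,015.

$15,581,015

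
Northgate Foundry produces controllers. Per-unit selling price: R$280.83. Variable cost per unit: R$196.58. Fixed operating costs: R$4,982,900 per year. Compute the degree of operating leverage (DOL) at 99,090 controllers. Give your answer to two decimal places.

2.48

Total contribution margin = 99,090 × R$84.25 = R$8,348,332.50.
Subtracting fixed costs: EBIT = R$8,348,332.50 − R$4,982,900 = R$3,365,432.50.
So DOL = total CM / EBIT = R$8,348,332.50 / R$3,365,432.50 = 2.4806.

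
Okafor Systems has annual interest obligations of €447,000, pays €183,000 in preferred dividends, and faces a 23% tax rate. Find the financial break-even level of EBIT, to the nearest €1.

€684,662

Preferred dividends are paid after tax, so their pre-tax equivalent is €183,000 ÷ (1 − 0.23) = €237,662.34.
EPS = 0 when EBIT covers interest plus the pre-tax preferred burden: €447,000 + €237,662.34 = €684,662.34.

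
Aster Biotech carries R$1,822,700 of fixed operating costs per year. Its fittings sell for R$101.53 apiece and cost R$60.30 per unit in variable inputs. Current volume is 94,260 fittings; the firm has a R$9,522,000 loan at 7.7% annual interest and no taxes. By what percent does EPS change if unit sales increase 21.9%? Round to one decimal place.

+64.0%

Total contribution margin = 94,260 × R$41.23 = R$3,886,339.80.
EBIT = R$3,886,339.80 − R$1,822,700 = R$2,063,639.80.
Interest = R$733,194.00, so EBIT − I = R$1,330,445.80.
Degree of combined leverage = contribution ÷ (EBIT − I) = R$3,886,339.80 ÷ R$1,330,445.80 = 2.9211.
%ΔEPS = DCL × %ΔSales = 2.9211 × +21.9% = +64.0%.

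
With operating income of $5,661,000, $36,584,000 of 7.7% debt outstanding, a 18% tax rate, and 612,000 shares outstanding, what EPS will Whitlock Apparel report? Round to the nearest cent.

Pre-tax income = $5,661,000 − $2,816,968.00 = $2,844,032.00.
Net income = $2,844,032.00 × (1 − 0.18) = $2,332,106.24.
EPS = $2,332,106.24 ÷ 612,000 = $3.81.

$3.81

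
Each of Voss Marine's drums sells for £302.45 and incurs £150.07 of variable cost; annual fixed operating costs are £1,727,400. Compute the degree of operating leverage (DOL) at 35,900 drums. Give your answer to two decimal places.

1.46

Contribution at this volume is 35,900 × £152.38 = £5,470,442.00.
Operating income = contribution − fixed costs = £5,470,442.00 − £1,727,400 = £3,743,042.00.
Degree of operating leverage = £5,470,442.00 / £3,743,042.00 = 1.4615.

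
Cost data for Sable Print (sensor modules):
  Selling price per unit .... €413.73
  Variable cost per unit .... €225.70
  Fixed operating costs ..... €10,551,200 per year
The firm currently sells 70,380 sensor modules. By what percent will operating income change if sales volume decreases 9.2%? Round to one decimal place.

Total contribution margin = 70,380 × €188.03 = €13,233,551.40.
Subtracting fixed costs: EBIT = €13,233,551.40 − €10,551,200 = €2,682,351.40.
DOL = contribution ÷ EBIT = €13,233,551.40 ÷ €2,682,351.40 = 4.9336.
So EBIT moves 4.9336 × (-9.2%) = -45.4%.

-45.4%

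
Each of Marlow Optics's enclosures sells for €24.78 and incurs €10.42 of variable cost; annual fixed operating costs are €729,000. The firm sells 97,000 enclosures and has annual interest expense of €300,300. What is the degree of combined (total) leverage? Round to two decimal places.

3.83

Contribution at this volume is 97,000 × €14.36 = €1,392,920.00.
EBIT = €1,392,920.00 − €729,000 = €663,920.00. Interest = €300,300.00, so EBIT − I = €363,620.00.
Degree of total leverage = total CM / (EBIT − interest) = €1,392,920.00 / €363,620.00 = 3.8307.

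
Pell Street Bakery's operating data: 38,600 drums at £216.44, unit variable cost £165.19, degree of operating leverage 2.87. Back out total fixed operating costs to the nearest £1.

Contribution at this volume is 38,600 × £51.25 = £1,978,250.00.
Since DOL = CM ÷ EBIT, EBIT = £1,978,250.00 ÷ 2.87 = £689,285.71.
Fixed costs = CM − EBIT = £1,978,250.00 − £689,285.71 = £1,288,964.

£1,288,964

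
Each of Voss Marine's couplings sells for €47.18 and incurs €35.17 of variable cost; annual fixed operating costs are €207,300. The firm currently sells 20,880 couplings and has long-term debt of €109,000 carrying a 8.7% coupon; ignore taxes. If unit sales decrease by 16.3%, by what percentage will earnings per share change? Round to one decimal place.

-120.3%

At 20,880 units, contribution = 20,880 × €12.01 = €250,768.80.
Operating income = contribution − fixed costs = €250,768.80 − €207,300 = €43,468.80.
Interest = €9,483.00, so EBIT − I = €33,985.80.
Degree of combined leverage = contribution ÷ (EBIT − I) = €250,768.80 ÷ €33,985.80 = 7.3786.
%ΔEPS = DCL × %ΔSales = 7.3786 × -16.3% = -120.3%.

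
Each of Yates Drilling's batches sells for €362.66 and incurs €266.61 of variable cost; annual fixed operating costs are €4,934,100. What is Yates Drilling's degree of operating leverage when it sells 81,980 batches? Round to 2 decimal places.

2.68

At 81,980 units, contribution = 81,980 × €96.05 = €7,874,179.00.
Subtracting fixed costs: EBIT = €7,874,179.00 − €4,934,100 = €2,940,079.00.
So DOL = total CM / EBIT = €7,874,179.00 / €2,940,079.00 = 2.6782.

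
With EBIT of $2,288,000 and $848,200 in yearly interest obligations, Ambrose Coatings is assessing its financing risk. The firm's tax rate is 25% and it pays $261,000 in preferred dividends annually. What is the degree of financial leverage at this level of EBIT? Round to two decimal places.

Annual interest charges come to $848,200.00.
Preferred dividends grossed up pre-tax: $261,000 / (1 − 0.25) = $348,000.00.
DFL = EBIT ÷ [EBIT − I − D_p/(1−t)] = $2,288,000 ÷ [$2,288,000 − $848,200.00 − $348,000.00] = $2,288,000 ÷ $1,091,800.00 = 2.0956.

2.10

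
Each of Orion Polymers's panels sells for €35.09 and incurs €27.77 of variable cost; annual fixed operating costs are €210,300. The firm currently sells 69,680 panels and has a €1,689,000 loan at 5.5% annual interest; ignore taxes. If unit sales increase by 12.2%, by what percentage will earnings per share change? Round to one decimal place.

+30.1%

Total contribution margin = 69,680 × €7.32 = €510,057.60.
EBIT = €510,057.60 − €210,300 = €299,757.60.
Interest = €92,895.00, so EBIT − I = €206,862.60.
DCL = total CM / (EBIT − I) = €510,057.60 / €206,862.60 = 2.4657.
%ΔEPS = DCL × %ΔSales = 2.4657 × +12.2% = +30.1%.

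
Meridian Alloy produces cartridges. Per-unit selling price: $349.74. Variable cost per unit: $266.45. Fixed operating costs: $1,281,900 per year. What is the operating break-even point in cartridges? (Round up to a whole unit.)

Unit CM = price − variable cost = $349.74 − $266.45 = $83.29.
Units to break even: $1,281,900 ÷ $83.29 = 15,390.80, rounded up to 15,391.

15,391 cartridges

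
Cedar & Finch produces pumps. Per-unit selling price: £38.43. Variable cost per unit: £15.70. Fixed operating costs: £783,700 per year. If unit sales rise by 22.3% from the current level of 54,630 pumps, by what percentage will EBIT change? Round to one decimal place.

+60.5%

At 54,630 units, contribution = 54,630 × £22.73 = £1,241,739.90.
Subtracting fixed costs: EBIT = £1,241,739.90 − £783,700 = £458,039.90.
So DOL = total CM / EBIT = £1,241,739.90 / £458,039.90 = 2.7110.
%ΔEBIT = DOL × %ΔSales = 2.7110 × +22.3% = +60.5%.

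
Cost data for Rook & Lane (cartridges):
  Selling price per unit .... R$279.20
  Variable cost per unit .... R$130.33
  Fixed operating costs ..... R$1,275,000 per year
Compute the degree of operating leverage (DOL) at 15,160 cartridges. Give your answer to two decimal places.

At 15,160 units, contribution = 15,160 × R$148.87 = R$2,256,869.20.
EBIT = R$2,256,869.20 − R$1,275,000 = R$981,869.20.
DOL = contribution ÷ EBIT = R$2,256,869.20 ÷ R$981,869.20 = 2.2985.

2.30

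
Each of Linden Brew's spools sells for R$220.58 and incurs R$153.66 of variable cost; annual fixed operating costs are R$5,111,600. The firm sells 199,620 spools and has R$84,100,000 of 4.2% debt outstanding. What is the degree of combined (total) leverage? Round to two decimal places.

2.83

Contribution at this volume is 199,620 × R$66.92 = R$13,358,570.40.
EBIT = R$13,358,570.40 − R$5,111,600 = R$8,246,970.40. Interest = R$3,532,200.00, so EBIT − I = R$4,714,770.40.
DCL = contribution ÷ (EBIT − I) = R$13,358,570.40 ÷ R$4,714,770.40 = 2.8333.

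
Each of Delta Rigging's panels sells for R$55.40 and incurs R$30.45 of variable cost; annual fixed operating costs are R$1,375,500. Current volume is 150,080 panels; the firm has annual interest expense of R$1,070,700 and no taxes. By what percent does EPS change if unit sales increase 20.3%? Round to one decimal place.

+58.5%

Total contribution margin = 150,080 × R$24.95 = R$3,744,496.00.
EBIT = R$3,744,496.00 − R$1,375,500 = R$2,368,996.00.
Interest = R$1,070,700.00, so EBIT − I = R$1,298,296.00.
DCL = total CM / (EBIT − I) = R$3,744,496.00 / R$1,298,296.00 = 2.8842.
%ΔEPS = DCL × %ΔSales = 2.8842 × +20.3% = +58.5%.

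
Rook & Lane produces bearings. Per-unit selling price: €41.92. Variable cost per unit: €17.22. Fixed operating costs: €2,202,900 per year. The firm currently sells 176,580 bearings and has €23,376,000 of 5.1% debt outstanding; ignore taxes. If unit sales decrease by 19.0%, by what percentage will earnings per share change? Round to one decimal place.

-85.7%

Total contribution margin = 176,580 × €24.70 = €4,361,526.00.
Subtracting fixed costs: EBIT = €4,361,526.00 − €2,202,900 = €2,158,626.00.
After interest of €1,192,176.00, pre-tax earnings = €966,450.00.
DCL = total CM / (EBIT − I) = €4,361,526.00 / €966,450.00 = 4.5129.
%ΔEPS = DCL × %ΔSales = 4.5129 × -19.0% = -85.7%.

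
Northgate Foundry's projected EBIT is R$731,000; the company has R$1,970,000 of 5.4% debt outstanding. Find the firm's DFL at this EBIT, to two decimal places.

Interest = R$106,380.00.
DFL = EBIT ÷ (EBIT − I) = R$731,000 ÷ (R$731,000 − R$106,380.00) = R$731,000 ÷ R$624,620.00 = 1.1703.

1.17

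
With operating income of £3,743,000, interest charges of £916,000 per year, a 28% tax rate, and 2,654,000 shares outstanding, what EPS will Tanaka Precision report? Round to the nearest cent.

£0.77

Interest = £916,000.00, so EBT = £3,743,000 − £916,000.00 = £2,827,000.00.
After tax at 28%: net income = £2,827,000.00 × 0.72 = £2,035,440.00.
Per share: £2,035,440.00 / 2,654,000 shares = £0.77.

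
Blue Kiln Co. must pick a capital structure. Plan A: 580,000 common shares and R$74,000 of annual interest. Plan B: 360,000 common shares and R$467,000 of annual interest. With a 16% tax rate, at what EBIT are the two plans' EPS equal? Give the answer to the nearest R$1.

Set EPS_A = EPS_B: (EBIT − R$74,000)(1 − 0.16) ÷ 580,000 = (EBIT − R$467,000)(1 − 0.16) ÷ 360,000.
The (1 − t) factor cancels: (EBIT − 74,000) × 360,000 = (EBIT − 467,000) × 580,000.
EBIT × (580,000 − 360,000) = 467,000 × 580,000 − 74,000 × 360,000 = 244,220,000,000, so EBIT = 244,220,000,000 ÷ 220,000 = 1,110,090.91.

R$1,110,091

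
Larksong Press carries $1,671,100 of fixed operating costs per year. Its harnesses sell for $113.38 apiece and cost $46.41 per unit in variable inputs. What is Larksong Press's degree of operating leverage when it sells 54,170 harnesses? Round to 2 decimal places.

At 54,170 units, contribution = 54,170 × $66.97 = $3,627,764.90.
EBIT = $3,627,764.90 − $1,671,100 = $1,956,664.90.
Degree of operating leverage = $3,627,764.90 / $1,956,664.90 = 1.8541.

1.85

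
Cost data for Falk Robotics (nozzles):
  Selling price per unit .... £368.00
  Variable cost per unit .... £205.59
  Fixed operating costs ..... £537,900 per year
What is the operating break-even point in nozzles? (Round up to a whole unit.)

Each unit contributes £368.00 − £205.59 = £162.41.
Units to break even: £537,900 ÷ £162.41 = 3,311.99, rounded up to 3,312.

3,312 nozzles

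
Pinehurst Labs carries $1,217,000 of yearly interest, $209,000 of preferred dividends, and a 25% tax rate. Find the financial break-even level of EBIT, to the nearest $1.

Preferred dividends are paid after tax, so their pre-tax equivalent is $209,000 ÷ (1 − 0.25) = $278,666.67.
Financial break-even EBIT = interest + D_p ÷ (1 − t) = $1,217,000 + $278,666.67 = $1,495,666.67.

$1,495,667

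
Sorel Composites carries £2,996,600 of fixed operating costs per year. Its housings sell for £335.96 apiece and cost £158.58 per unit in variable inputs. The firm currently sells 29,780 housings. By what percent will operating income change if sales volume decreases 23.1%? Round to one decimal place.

-53.4%

Contribution at this volume is 29,780 × £177.38 = £5,282,376.40.
Operating income = contribution − fixed costs = £5,282,376.40 − £2,996,600 = £2,285,776.40.
Degree of operating leverage = £5,282,376.40 / £2,285,776.40 = 2.3110.
%ΔEBIT = DOL × %ΔSales = 2.3110 × -23.1% = -53.4%.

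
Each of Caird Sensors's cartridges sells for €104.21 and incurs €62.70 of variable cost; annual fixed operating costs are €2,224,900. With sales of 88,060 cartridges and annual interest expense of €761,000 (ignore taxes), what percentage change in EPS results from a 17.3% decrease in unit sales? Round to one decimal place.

Total contribution margin = 88,060 × €41.51 = €3,655,370.60.
Subtracting fixed costs: EBIT = €3,655,370.60 − €2,224,900 = €1,430,470.60.
Interest = €761,000.00, so EBIT − I = €669,470.60.
DCL = total CM / (EBIT − I) = €3,655,370.60 / €669,470.60 = 5.4601.
%ΔEPS = DCL × %ΔSales = 5.4601 × -17.3% = -94.5%.

-94.5%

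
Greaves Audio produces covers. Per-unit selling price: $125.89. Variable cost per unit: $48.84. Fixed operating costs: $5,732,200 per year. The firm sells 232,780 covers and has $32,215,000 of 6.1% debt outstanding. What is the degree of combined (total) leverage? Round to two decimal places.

1.75

Contribution at this volume is 232,780 × $77.05 = $17,935,699.00.
Operating income = contribution − fixed costs = $17,935,699.00 − $5,732,200 = $12,203,499.00. Interest = $1,965,115.00, so EBIT − I = $10,238,384.00.
Degree of total leverage = total CM / (EBIT − interest) = $17,935,699.00 / $10,238,384.00 = 1.7518.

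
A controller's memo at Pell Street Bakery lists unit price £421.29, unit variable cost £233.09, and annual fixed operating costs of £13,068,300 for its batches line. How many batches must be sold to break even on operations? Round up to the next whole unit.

69,439 batches

Unit CM = price − variable cost = £421.29 − £233.09 = £188.20.
Units to break even: £13,068,300 ÷ £188.20 = 69,438.36, rounded up to 69,439.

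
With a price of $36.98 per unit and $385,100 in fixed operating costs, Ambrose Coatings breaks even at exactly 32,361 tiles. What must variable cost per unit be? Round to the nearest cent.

$25.08

At break-even, FC = Q × (P − VC), so P − VC = $385,100 ÷ 32,361 = $11.9001.
Variable cost per unit = $36.98 − $11.9001 = $25.08.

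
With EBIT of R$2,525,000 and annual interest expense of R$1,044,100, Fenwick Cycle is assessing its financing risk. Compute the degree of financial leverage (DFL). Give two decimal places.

1.71

Interest = R$1,044,100.00.
Degree of financial leverage = EBIT / (EBIT − interest) = R$2,525,000 / R$1,480,900.00 = 1.7050.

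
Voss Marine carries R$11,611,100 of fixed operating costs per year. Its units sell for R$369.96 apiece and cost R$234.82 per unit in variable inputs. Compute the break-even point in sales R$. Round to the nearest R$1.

Contribution margin per unit = R$369.96 − R$234.82 = R$135.14, a CM ratio of R$135.14 ÷ R$369.96 = 0.3653.
Break-even revenue = fixed costs × price ÷ CM = R$11,611,100 × R$369.96 ÷ R$135.14 = R$31,786,611.

R$31,786,611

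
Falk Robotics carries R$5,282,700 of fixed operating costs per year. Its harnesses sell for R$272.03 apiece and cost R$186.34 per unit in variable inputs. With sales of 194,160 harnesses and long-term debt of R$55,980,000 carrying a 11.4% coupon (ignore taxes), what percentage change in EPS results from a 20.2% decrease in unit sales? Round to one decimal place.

-67.6%

Contribution at this volume is 194,160 × R$85.69 = R$16,637,570.40.
Operating income = contribution − fixed costs = R$16,637,570.40 − R$5,282,700 = R$11,354,870.40.
After interest of R$6,381,720.00, pre-tax earnings = R$4,973,150.40.
Degree of combined leverage = contribution ÷ (EBIT − I) = R$16,637,570.40 ÷ R$4,973,150.40 = 3.3455.
EPS therefore changes by 3.3455 × (-20.2%) = -67.6%.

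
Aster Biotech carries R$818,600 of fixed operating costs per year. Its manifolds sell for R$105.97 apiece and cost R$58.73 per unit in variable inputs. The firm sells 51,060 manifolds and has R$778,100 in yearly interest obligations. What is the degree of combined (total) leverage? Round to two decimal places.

Total contribution margin = 51,060 × R$47.24 = R$2,412,074.40.
Subtracting fixed costs: EBIT = R$2,412,074.40 − R$818,600 = R$1,593,474.40. Interest = R$778,100.00, so EBIT − I = R$815,374.40.
DCL = contribution ÷ (EBIT − I) = R$2,412,074.40 ÷ R$815,374.40 = 2.9582.

2.96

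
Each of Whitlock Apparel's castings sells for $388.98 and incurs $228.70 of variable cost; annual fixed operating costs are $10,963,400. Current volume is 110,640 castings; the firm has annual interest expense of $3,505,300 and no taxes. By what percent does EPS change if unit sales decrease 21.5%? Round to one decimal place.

-116.8%

Total contribution margin = 110,640 × $160.28 = $17,733,379.20.
Subtracting fixed costs: EBIT = $17,733,379.20 − $10,963,400 = $6,769,979.20.
Interest = $3,505,300.00, so EBIT − I = $3,264,679.20.
Degree of combined leverage = contribution ÷ (EBIT − I) = $17,733,379.20 ÷ $3,264,679.20 = 5.4319.
EPS therefore changes by 5.4319 × (-21.5%) = -116.8%.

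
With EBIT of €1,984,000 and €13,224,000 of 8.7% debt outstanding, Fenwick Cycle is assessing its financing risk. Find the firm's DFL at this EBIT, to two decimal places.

2.38

Annual interest charges come to €1,150,488.00.
Degree of financial leverage = EBIT / (EBIT − interest) = €1,984,000 / €833,512.00 = 2.3803.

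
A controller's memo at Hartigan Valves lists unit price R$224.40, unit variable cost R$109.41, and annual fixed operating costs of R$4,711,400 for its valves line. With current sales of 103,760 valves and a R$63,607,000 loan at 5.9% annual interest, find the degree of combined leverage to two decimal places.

3.44

Total contribution margin = 103,760 × R$114.99 = R$11,931,362.40.
EBIT = R$11,931,362.40 − R$4,711,400 = R$7,219,962.40. Interest = R$3,752,813.00, so EBIT − I = R$3,467,149.40.
Degree of total leverage = total CM / (EBIT − interest) = R$11,931,362.40 / R$3,467,149.40 = 3.4413.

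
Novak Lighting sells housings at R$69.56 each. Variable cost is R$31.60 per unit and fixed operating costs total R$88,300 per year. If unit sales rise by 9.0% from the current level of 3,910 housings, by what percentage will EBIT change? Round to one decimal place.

At 3,910 units, contribution = 3,910 × R$37.96 = R$148,423.60.
EBIT = R$148,423.60 − R$88,300 = R$60,123.60.
So DOL = total CM / EBIT = R$148,423.60 / R$60,123.60 = 2.4686.
%ΔEBIT = DOL × %ΔSales = 2.4686 × +9.0% = +22.2%.

+22.2%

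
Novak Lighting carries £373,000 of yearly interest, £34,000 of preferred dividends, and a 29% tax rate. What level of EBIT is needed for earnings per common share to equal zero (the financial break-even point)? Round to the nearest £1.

Preferred dividends are paid after tax, so their pre-tax equivalent is £34,000 ÷ (1 − 0.29) = £47,887.32.
Financial break-even EBIT = interest + D_p ÷ (1 − t) = £373,000 + £47,887.32 = £420,887.32.

£420,887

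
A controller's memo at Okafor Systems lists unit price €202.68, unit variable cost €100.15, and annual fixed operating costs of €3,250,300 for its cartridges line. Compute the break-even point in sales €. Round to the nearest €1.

€6,425,152

Contribution margin per unit = €202.68 − €100.15 = €102.53, a CM ratio of €102.53 ÷ €202.68 = 0.5059.
Break-even revenue = fixed costs × price ÷ CM = €3,250,300 × €202.68 ÷ €102.53 = €6,425,152.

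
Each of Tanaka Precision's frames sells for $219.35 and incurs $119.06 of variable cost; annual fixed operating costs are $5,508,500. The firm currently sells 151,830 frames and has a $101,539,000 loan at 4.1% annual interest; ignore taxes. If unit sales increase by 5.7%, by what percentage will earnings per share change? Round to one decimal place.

Contribution at this volume is 151,830 × $100.29 = $15,227,030.70.
Operating income = contribution − fixed costs = $15,227,030.70 − $5,508,500 = $9,718,530.70.
After interest of $4,163,099.00, pre-tax earnings = $5,555,431.70.
DCL = total CM / (EBIT − I) = $15,227,030.70 / $5,555,431.70 = 2.7409.
%ΔEPS = DCL × %ΔSales = 2.7409 × +5.7% = +15.6%.

+15.6%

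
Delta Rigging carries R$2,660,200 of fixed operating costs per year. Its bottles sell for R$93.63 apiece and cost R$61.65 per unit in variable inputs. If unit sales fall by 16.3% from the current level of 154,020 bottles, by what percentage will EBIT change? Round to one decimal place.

Total contribution margin = 154,020 × R$31.98 = R$4,925,559.60.
Subtracting fixed costs: EBIT = R$4,925,559.60 − R$2,660,200 = R$2,265,359.60.
DOL = contribution ÷ EBIT = R$4,925,559.60 ÷ R$2,265,359.60 = 2.1743.
Operating income changes by 2.1743 × -16.3% = -35.4%.

-35.4%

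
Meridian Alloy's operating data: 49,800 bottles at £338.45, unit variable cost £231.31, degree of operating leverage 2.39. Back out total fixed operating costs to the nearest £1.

At 49,800 units, contribution = 49,800 × £107.14 = £5,335,572.00.
Since DOL = CM ÷ EBIT, EBIT = £5,335,572.00 ÷ 2.39 = £2,232,456.90.
And FC = contribution − EBIT = £5,335,572.00 − £2,232,456.90 = £3,103,115.

£3,103,115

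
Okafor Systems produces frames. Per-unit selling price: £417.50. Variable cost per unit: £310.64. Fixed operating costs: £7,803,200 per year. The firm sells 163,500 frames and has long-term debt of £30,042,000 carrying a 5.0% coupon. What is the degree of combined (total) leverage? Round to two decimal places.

At 163,500 units, contribution = 163,500 × £106.86 = £17,471,610.00.
Subtracting fixed costs: EBIT = £17,471,610.00 − £7,803,200 = £9,668,410.00. Interest = £1,502,100.00.
DOL = £17,471,610.00 ÷ £9,668,410.00 = 1.8071; DFL = £9,668,410.00 ÷ £8,166,310.00 = 1.1839.
DCL = DOL × DFL = 1.8071 × 1.1839 = 2.1394.

2.14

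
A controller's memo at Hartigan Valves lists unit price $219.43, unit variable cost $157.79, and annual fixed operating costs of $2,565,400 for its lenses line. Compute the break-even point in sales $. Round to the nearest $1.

CM per unit = $219.43 − $157.79 = $61.64; CM ratio = $61.64 / $219.43 = 0.2809.
Break-even revenue = fixed costs × price ÷ CM = $2,565,400 × $219.43 ÷ $61.64 = $9,132,474.

$9,132,474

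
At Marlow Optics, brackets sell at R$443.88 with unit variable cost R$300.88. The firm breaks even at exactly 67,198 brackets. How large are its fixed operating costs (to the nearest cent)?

R$9,609,314.00

Unit CM = price − variable cost = R$443.88 − R$300.88 = R$143.00.
Since BE = FC / CM, FC = 67,198 × R$143.00 = R$9,609,314.00.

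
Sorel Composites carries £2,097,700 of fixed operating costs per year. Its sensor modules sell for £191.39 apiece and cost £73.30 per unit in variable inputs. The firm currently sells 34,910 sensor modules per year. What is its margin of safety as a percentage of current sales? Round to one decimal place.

Unit CM = price − variable cost = £191.39 − £73.30 = £118.09. Break-even units = £2,097,700 ÷ £118.09 = 17,763.57; break-even revenue = 17,763.57 × £191.39 = £3,399,769.69.
Current sales = 34,910 × £191.39 = £6,681,424.90.
Margin of safety = (£6,681,424.90 − £3,399,769.69) ÷ £6,681,424.90 = 49.1%.

49.1%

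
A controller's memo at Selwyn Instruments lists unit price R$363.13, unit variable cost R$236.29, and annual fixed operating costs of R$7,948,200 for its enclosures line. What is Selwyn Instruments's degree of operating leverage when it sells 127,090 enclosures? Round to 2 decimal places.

1.97

Contribution at this volume is 127,090 × R$126.84 = R$16,120,095.60.
Operating income = contribution − fixed costs = R$16,120,095.60 − R$7,948,200 = R$8,171,895.60.
So DOL = total CM / EBIT = R$16,120,095.60 / R$8,171,895.60 = 1.9726.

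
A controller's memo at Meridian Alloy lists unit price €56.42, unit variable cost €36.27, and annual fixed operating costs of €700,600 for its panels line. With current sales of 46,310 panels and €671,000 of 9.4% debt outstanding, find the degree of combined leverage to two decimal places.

5.51

Total contribution margin = 46,310 × €20.15 = €933,146.50.
Subtracting fixed costs: EBIT = €933,146.50 − €700,600 = €232,546.50. Interest = €63,074.00, so EBIT − I = €169,472.50.
Degree of total leverage = total CM / (EBIT − interest) = €933,146.50 / €169,472.50 = 5.5062.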